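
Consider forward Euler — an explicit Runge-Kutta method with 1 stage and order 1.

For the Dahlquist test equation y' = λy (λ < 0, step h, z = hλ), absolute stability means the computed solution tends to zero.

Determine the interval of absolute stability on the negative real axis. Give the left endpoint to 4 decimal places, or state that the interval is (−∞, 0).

(-2.0000, 0).

Test eqn y'=λy, z=hλ:
  order 1, 1-stage ⇒ R(z)=1+z
  (e.g. R(-1.6)=-0.60000, |R|=0.60000)

Boundary: |R(x)|=1, x<0.
x=-1.6: |R|=0.6000
|R(-1.92)|=0.9200 |R(-1.64)|=0.6400 |R(-0.88)|=0.1200
Bisect:
  x_lo=-2.6737 |R|=1.6737  x_hi=-0.1958 |R|=0.8042
  mid=-1.43476 |R|=0.43476 →hi
  mid=-2.05423 |R|=1.05423 →lo
  mid=-1.74450 |R|=0.74450 →hi
  mid=-1.89937 |R|=0.89937 →hi
  mid=-1.97680 |R|=0.97680 →hi
  mid=-2.01552 |R|=1.01552 →lo
  mid=-1.99616 |R|=0.99616 →hi
  ...
  [-2.00009,-1.99994] ⇒ x*=-2.0000
So |R|<1 on (-2.0000, 0).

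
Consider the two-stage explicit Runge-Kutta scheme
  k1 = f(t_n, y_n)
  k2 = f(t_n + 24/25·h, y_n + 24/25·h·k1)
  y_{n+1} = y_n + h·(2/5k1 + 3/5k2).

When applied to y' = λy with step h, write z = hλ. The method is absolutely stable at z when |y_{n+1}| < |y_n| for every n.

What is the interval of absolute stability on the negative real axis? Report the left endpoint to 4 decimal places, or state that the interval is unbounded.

Set f=λy, z=hλ:
  k1=λy_n ⇒ h·k1=z·y_n;  k2=λ(1+24/25z)y_n ⇒ h·k2=z(1+24/25z)y_n
  y_{n+1}/y_n = 1 + 2/5z + 3/5z(1+24/25z) = 1 + z + 72/125z²
  ⇒ R(z) = 1 + z + 72/125z².

Need |R(x)|<1, x<0.
x=-1.28: |R|=0.6637
R=1: x+72/125x²=0 ⇒ x=−125/72=-1.7361; min R=1−1/(4·72/125)=0.5660>−1
Confirm numerically:
  x=-1.479: |R|=0.78097 <1
  x=-1.011: |R|=0.57774 <1
  x=-0.913: |R|=0.56714 <1
  x=-2.130: |R|=1.48325 >1
  x=-1.919: |R|=1.20216 >1
So |R|<1 on (-1.7361, 0).

(-1.7361, 0).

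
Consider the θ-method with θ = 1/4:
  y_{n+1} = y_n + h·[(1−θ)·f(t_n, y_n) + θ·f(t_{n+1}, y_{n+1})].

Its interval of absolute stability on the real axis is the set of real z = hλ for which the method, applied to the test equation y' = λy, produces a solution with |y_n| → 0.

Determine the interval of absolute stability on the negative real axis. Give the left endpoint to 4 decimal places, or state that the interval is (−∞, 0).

(-4.0000, 0).

With y'=λy (z=hλ):
  y_{n+1} = y_n + z·[3/4·y_n + 1/4·y_{n+1}] ⇒ (1 − 1/4z)y_{n+1} = (1 + 3/4z)y_n
  R(z) = (1 + 3/4z)/(1 − 1/4z).

Solve |R(x)|<1 on ℝ⁻.
x=-1.77: |R|=0.2270
R=−1: 1+3/4x = −1+1/4x ⇒ -1/2x=2 ⇒ x=2/(-1/2)=-4.0000
Confirm numerically:
  x=-2.642: |R|=0.59109 <1
  x=-2.487: |R|=0.53353 <1
  x=-2.239: |R|=0.43549 <1
  x=-4.445: |R|=1.10539 >1
  x=-4.114: |R|=1.02810 >1
  x=-4.054: |R|=1.01341 >1
So |R|<1 on (-4.0000, 0).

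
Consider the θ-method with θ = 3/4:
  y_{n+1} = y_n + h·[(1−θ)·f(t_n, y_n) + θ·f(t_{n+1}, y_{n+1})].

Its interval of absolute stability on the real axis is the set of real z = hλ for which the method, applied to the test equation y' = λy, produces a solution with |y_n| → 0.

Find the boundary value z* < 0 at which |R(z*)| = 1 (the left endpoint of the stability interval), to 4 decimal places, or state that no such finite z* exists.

On y'=λy, z=hλ:
  y_{n+1} = y_n + z·[1/4·y_n + 3/4·y_{n+1}] ⇒ (1 − 3/4z)y_{n+1} = (1 + 1/4z)y_n
  so R(z) = (1 + 1/4z)/(1 − 3/4z).

Boundary: |R(x)|=1, x<0.
x=-1.23: |R|=0.3602
x=-2: |R|=0.2000
x=-10: |R|=0.1765
x=-100: |R|=0.3158
θ=3/4≥1/2 ⇒ |1+1/4x|<|1−3/4x| ∀x<0 ⇒ unbounded interval.

interval (−∞, 0).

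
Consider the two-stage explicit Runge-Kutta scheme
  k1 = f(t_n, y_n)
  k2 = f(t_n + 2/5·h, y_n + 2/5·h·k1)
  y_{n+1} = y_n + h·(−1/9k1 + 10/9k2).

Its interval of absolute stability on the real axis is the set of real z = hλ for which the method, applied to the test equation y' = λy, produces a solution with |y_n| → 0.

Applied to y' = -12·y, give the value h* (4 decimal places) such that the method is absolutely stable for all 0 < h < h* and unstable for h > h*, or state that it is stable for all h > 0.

Test eqn y'=λy, z=hλ:
  k1=λy_n ⇒ h·k1=z·y_n;  k2=λ(1+2/5z)y_n ⇒ h·k2=z(1+2/5z)y_n
  y_{n+1}/y_n = 1 − 1/9z + 10/9z(1+2/5z) = 1 + z + 4/9z²
  R(z) = 1 + z + 4/9z².

Solve |R(x)|<1 on ℝ⁻.
x=-0.44: |R|=0.6460
R=1: x+4/9x²=0 ⇒ x=−9/4=-2.2500; min R=1−1/(4·4/9)=0.4375>−1
Confirm numerically:
  x=-1.764: |R|=0.61898 <1
  x=-1.216: |R|=0.44118 <1
  x=-1.068: |R|=0.43894 <1
  x=-2.682: |R|=1.51494 >1
  x=-2.457: |R|=1.22604 >1
Stable set (-2.2500, 0).

(-2.2500,0); λ=-12 ⇒ h* = (9/4)/12 = 0.1875.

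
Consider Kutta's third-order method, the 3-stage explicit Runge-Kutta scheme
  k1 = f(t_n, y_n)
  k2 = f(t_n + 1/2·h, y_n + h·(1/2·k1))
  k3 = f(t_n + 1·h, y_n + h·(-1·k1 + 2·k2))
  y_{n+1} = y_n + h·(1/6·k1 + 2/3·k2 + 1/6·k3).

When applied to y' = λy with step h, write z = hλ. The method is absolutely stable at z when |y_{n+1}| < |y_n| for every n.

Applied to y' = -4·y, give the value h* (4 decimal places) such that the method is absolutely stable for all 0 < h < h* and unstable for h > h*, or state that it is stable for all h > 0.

(-2.5127,0); λ=-4 ⇒ h* = 0.6282.

On y'=λy, z=hλ:
  order 3, 3-stage ⇒ R(z)=1+z+z^2/2+z^3/6
  (e.g. R(-0.53)=0.58564, |R|=0.58564)

Need |R(x)|<1, x<0.
x=-0.53: |R|=0.5856
|R(-2.16)|=0.5068 |R(-1.93)|=0.2657 |R(-1.77)|=0.1278
Bisect:
  x_lo=-3.1676 |R|=2.4480  x_hi=-0.3665 |R|=0.6925
  mid=-1.76705 |R|=0.12541 →hi
  mid=-2.46735 |R|=0.92690 →hi
  mid=-2.81749 |R|=1.57603 →lo
  mid=-2.64242 |R|=1.22629 →lo
  mid=-2.55488 |R|=1.07064 →lo
  mid=-2.51112 |R|=0.99732 →hi
  mid=-2.53300 |R|=1.03361 →lo
  mid=-2.52206 |R|=1.01538 →lo
  mid=-2.51659 |R|=1.00633 →lo
  mid=-2.51385 |R|=1.00182 →lo
  ...
  [-2.51283,-2.51265] ⇒ x*=-2.5127
So |R|<1 on (-2.5127, 0).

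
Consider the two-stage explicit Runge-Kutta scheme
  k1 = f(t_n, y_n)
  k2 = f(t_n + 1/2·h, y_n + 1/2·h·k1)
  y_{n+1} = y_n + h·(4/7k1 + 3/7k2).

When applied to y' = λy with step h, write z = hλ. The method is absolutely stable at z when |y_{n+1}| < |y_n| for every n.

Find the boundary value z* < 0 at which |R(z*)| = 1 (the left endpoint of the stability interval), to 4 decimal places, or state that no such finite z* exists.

left endpoint -4.6667.

On y'=λy, z=hλ:
  k1=λy_n ⇒ h·k1=z·y_n;  k2=λ(1+1/2z)y_n ⇒ h·k2=z(1+1/2z)y_n
  y_{n+1}/y_n = 1 + 4/7z + 3/7z(1+1/2z) = 1 + z + 3/14z²
  Hence R(z) = 1 + z + 3/14z².

Solve |R(x)|<1 on ℝ⁻.
x=-1.35: |R|=0.0405
R=1: x+3/14x²=0 ⇒ x=−14/3=-4.6667; min R=1−1/(4·3/14)=-0.1667>−1
Confirm numerically:
  x=-4.281: |R|=0.64621 <1
  x=-4.131: |R|=0.52582 <1
  x=-3.900: |R|=0.35929 <1
  x=-2.412: |R|=0.16534 <1
  x=-5.010: |R|=1.36859 >1
  x=-4.912: |R|=1.25823 >1
So |R|<1 on (-4.6667, 0).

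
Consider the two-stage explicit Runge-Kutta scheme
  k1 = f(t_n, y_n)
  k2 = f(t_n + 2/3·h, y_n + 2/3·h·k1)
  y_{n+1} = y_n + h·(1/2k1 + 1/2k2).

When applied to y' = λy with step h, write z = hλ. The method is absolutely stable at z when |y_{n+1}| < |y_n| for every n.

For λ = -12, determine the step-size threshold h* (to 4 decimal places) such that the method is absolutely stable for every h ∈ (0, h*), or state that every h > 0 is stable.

(-3.0000,0); λ=-12 ⇒ h* = (3)/12 = 0.2500.

On y'=λy, z=hλ:
  k1=λy_n ⇒ h·k1=z·y_n;  k2=λ(1+2/3z)y_n ⇒ h·k2=z(1+2/3z)y_n
  y_{n+1}/y_n = 1 + 1/2z + 1/2z(1+2/3z) = 1 + z + 1/3z²
  so R(z) = 1 + z + 1/3z².

Find x<0 with |R(x)|<1.
x=-1.03: |R|=0.3236
R=1: x+1/3x²=0 ⇒ x=−3=-3.0000; min R=1−1/(4·1/3)=0.2500>−1
Confirm numerically:
  x=-2.112: |R|=0.37485 <1
  x=-2.081: |R|=0.36252 <1
  x=-1.777: |R|=0.27558 <1
  x=-3.163: |R|=1.17186 >1
  x=-3.107: |R|=1.11082 >1
Stable set (-3.0000, 0).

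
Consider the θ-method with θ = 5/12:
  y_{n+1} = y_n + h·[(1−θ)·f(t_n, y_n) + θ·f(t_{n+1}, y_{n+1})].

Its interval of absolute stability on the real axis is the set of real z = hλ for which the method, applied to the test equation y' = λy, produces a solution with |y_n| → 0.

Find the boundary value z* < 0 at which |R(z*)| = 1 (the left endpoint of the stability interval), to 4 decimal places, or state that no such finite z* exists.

Set f=λy, z=hλ:
  y_{n+1} = y_n + z·[7/12·y_n + 5/12·y_{n+1}] ⇒ (1 − 5/12z)y_{n+1} = (1 + 7/12z)y_n
  so R(z) = (1 + 7/12z)/(1 − 5/12z).

Boundary: |R(x)|=1, x<0.
x=-1.22: |R|=0.1912
R=−1: 1+7/12x = −1+5/12x ⇒ -1/6x=2 ⇒ x=2/(-1/6)=-12.0000
Confirm numerically:
  x=-11.565: |R|=0.98754 <1
  x=-9.580: |R|=0.91920 <1
  x=-7.889: |R|=0.84018 <1
  x=-7.628: |R|=0.82561 <1
  x=-12.532: |R|=1.01425 >1
  x=-12.519: |R|=1.01392 >1
  x=-12.495: |R|=1.01329 >1
Interval (-12.0000, 0).

z* = -12.0000.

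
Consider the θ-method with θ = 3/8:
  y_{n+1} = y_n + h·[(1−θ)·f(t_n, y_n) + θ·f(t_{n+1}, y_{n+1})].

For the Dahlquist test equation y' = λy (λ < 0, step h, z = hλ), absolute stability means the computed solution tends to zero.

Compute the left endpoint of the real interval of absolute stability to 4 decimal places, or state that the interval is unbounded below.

z* = -8.0000.

On y'=λy, z=hλ:
  y_{n+1} = y_n + z·[5/8·y_n + 3/8·y_{n+1}] ⇒ (1 − 3/8z)y_{n+1} = (1 + 5/8z)y_n
  R(z) = (1 + 5/8z)/(1 − 3/8z).

Need |R(x)|<1, x<0.
x=-0.9: |R|=0.3271
R=−1: 1+5/8x = −1+3/8x ⇒ -1/4x=2 ⇒ x=2/(-1/4)=-8.0000
Confirm numerically:
  x=-7.600: |R|=0.97403 <1
  x=-6.444: |R|=0.88614 <1
  x=-4.785: |R|=0.71237 <1
  x=-8.565: |R|=1.03354 >1
  x=-8.512: |R|=1.03053 >1
  x=-8.103: |R|=1.00638 >1
So |R|<1 on (-8.0000, 0).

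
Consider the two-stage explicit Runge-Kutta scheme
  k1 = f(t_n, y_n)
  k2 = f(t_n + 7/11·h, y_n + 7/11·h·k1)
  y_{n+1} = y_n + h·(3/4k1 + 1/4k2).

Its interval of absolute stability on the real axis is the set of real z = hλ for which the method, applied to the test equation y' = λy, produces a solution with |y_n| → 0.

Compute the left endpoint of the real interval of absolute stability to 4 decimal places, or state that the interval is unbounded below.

z* = -6.2857.

Test eqn y'=λy, z=hλ:
  k1=λy_n ⇒ h·k1=z·y_n;  k2=λ(1+7/11z)y_n ⇒ h·k2=z(1+7/11z)y_n
  y_{n+1}/y_n = 1 + 3/4z + 1/4z(1+7/11z) = 1 + z + 7/44z²
  Hence R(z) = 1 + z + 7/44z².

Boundary: |R(x)|=1, x<0.
x=-1.26: |R|=0.0074
R=1: x+7/44x²=0 ⇒ x=−44/7=-6.2857; min R=1−1/(4·7/44)=-0.5714>−1
Confirm numerically:
  x=-5.451: |R|=0.27613 <1
  x=-5.311: |R|=0.17643 <1
  x=-2.868: |R|=0.55941 <1
  x=-6.761: |R|=1.51122 >1
  x=-6.626: |R|=1.35871 >1
  x=-6.317: |R|=1.03144 >1
Stable set (-6.2857, 0).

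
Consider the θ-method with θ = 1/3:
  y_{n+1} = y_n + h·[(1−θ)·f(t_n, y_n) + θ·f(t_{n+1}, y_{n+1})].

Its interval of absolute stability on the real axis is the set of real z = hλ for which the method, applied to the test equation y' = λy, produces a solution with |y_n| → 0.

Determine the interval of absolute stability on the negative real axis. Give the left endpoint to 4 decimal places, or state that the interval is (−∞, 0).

With y'=λy (z=hλ):
  y_{n+1} = y_n + z·[2/3·y_n + 1/3·y_{n+1}] ⇒ (1 − 1/3z)y_{n+1} = (1 + 2/3z)y_n
  so R(z) = (1 + 2/3z)/(1 − 1/3z).

Solve |R(x)|<1 on ℝ⁻.
x=-0.66: |R|=0.4590
R=−1: 1+2/3x = −1+1/3x ⇒ -1/3x=2 ⇒ x=2/(-1/3)=-6.0000
Confirm numerically:
  x=-5.611: |R|=0.95483 <1
  x=-4.902: |R|=0.86105 <1
  x=-4.667: |R|=0.82614 <1
  x=-4.133: |R|=0.73826 <1
  x=-6.357: |R|=1.03815 >1
  x=-6.170: |R|=1.01854 >1
So |R|<1 on (-6.0000, 0).

(-6.0000, 0).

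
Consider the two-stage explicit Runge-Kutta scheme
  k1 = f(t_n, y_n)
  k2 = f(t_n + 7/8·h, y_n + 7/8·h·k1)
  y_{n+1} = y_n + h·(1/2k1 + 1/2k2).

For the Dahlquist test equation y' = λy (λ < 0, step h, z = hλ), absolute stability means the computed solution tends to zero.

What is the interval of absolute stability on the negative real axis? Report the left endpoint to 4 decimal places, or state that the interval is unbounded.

On y'=λy, z=hλ:
  k1=λy_n ⇒ h·k1=z·y_n;  k2=λ(1+7/8z)y_n ⇒ h·k2=z(1+7/8z)y_n
  y_{n+1}/y_n = 1 + 1/2z + 1/2z(1+7/8z) = 1 + z + 7/16z²
  ⇒ R(z) = 1 + z + 7/16z².

Need |R(x)|<1, x<0.
x=-0.56: |R|=0.5772
R=1: x+7/16x²=0 ⇒ x=−16/7=-2.2857; min R=1−1/(4·7/16)=0.4286>−1
Confirm numerically:
  x=-2.135: |R|=0.85922 <1
  x=-1.633: |R|=0.53368 <1
  x=-1.471: |R|=0.47568 <1
  x=-1.225: |R|=0.43152 <1
  x=-2.866: |R|=1.72761 >1
  x=-2.404: |R|=1.12441 >1
  x=-2.370: |R|=1.08739 >1
Stable set (-2.2857, 0).

(-2.2857, 0).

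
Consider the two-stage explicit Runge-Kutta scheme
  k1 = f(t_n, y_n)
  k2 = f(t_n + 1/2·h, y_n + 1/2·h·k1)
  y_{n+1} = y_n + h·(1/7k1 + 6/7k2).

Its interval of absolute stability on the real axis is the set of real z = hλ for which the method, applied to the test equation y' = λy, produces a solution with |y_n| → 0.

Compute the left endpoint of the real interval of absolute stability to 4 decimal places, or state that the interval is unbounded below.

z* = -2.3333.

On y'=λy, z=hλ:
  k1=λy_n ⇒ h·k1=z·y_n;  k2=λ(1+1/2z)y_n ⇒ h·k2=z(1+1/2z)y_n
  y_{n+1}/y_n = 1 + 1/7z + 6/7z(1+1/2z) = 1 + z + 3/7z²
  R(z) = 1 + z + 3/7z².

Solve |R(x)|<1 on ℝ⁻.
x=-1.18: |R|=0.4167
R=1: x+3/7x²=0 ⇒ x=−7/3=-2.3333; min R=1−1/(4·3/7)=0.4167>−1
Confirm numerically:
  x=-2.121: |R|=0.80699 <1
  x=-1.893: |R|=0.64276 <1
  x=-1.697: |R|=0.53720 <1
  x=-1.214: |R|=0.41763 <1
  x=-2.825: |R|=1.59527 >1
  x=-2.820: |R|=1.58817 >1
  x=-2.368: |R|=1.03518 >1
Interval (-2.3333, 0).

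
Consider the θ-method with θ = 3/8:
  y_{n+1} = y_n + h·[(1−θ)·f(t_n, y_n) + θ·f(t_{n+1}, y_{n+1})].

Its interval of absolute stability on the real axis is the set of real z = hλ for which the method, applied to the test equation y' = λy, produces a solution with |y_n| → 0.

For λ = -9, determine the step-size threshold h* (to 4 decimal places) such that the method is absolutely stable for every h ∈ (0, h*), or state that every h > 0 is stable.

Test eqn y'=λy, z=hλ:
  y_{n+1} = y_n + z·[5/8·y_n + 3/8·y_{n+1}] ⇒ (1 − 3/8z)y_{n+1} = (1 + 5/8z)y_n
  ⇒ R(z) = (1 + 5/8z)/(1 − 3/8z).

Boundary: |R(x)|=1, x<0.
x=-1.14: |R|=0.2014
R=−1: 1+5/8x = −1+3/8x ⇒ -1/4x=2 ⇒ x=2/(-1/4)=-8.0000
Confirm numerically:
  x=-4.821: |R|=0.71696 <1
  x=-4.266: |R|=0.64093 <1
  x=-4.051: |R|=0.60810 <1
  x=-3.413: |R|=0.49701 <1
  x=-8.523: |R|=1.03116 >1
  x=-8.522: |R|=1.03110 >1
  x=-8.022: |R|=1.00137 >1
Stable set (-8.0000, 0).

(-8.0000,0); λ=-9 ⇒ h* = (8)/9 = 0.8889.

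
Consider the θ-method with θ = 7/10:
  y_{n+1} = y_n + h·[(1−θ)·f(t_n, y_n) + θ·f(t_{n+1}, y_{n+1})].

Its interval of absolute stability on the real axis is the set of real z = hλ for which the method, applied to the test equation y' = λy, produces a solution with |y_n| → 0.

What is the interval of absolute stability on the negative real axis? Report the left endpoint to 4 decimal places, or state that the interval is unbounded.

On y'=λy, z=hλ:
  y_{n+1} = y_n + z·[3/10·y_n + 7/10·y_{n+1}] ⇒ (1 − 7/10z)y_{n+1} = (1 + 3/10z)y_n
  ⇒ R(z) = (1 + 3/10z)/(1 − 7/10z).

Find x<0 with |R(x)|<1.
x=-0.74: |R|=0.5125
x=-2: |R|=0.1667
x=-10: |R|=0.2500
x=-100: |R|=0.4085
θ=7/10≥1/2 ⇒ |1+3/10x|<|1−7/10x| ∀x<0 ⇒ interval (−∞,0).

interval (−∞, 0).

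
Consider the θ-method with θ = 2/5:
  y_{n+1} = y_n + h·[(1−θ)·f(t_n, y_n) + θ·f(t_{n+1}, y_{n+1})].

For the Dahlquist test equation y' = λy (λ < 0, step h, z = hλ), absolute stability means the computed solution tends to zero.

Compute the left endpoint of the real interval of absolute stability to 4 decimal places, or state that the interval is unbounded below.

With y'=λy (z=hλ):
  y_{n+1} = y_n + z·[3/5·y_n + 2/5·y_{n+1}] ⇒ (1 − 2/5z)y_{n+1} = (1 + 3/5z)y_n
  so R(z) = (1 + 3/5z)/(1 − 2/5z).

Find x<0 with |R(x)|<1.
x=-0.54: |R|=0.5559
R=−1: 1+3/5x = −1+2/5x ⇒ -1/5x=2 ⇒ x=2/(-1/5)=-10.0000
Confirm numerically:
  x=-5.740: |R|=0.74150 <1
  x=-5.301: |R|=0.69882 <1
  x=-4.631: |R|=0.62355 <1
  x=-10.164: |R|=1.00648 >1
  x=-10.127: |R|=1.00503 >1
Stable set (-10.0000, 0).

z* = -10.0000.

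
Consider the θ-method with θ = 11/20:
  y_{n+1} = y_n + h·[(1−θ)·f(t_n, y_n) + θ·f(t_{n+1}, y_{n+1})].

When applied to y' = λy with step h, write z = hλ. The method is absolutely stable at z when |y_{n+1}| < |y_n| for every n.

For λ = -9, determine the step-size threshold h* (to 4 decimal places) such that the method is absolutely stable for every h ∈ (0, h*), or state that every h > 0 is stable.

(−∞, 0) — no finite endpoint. Any h>0 works for λ=-9.

Set f=λy, z=hλ:
  y_{n+1} = y_n + z·[9/20·y_n + 11/20·y_{n+1}] ⇒ (1 − 11/20z)y_{n+1} = (1 + 9/20z)y_n
  ⇒ R(z) = (1 + 9/20z)/(1 − 11/20z).

Need |R(x)|<1, x<0.
x=-0.5: |R|=0.6078
x=-2: |R|=0.0476
x=-10: |R|=0.5385
x=-100: |R|=0.7857
θ=11/20≥1/2 ⇒ |1+9/20x|<|1−11/20x| ∀x<0 ⇒ unbounded interval.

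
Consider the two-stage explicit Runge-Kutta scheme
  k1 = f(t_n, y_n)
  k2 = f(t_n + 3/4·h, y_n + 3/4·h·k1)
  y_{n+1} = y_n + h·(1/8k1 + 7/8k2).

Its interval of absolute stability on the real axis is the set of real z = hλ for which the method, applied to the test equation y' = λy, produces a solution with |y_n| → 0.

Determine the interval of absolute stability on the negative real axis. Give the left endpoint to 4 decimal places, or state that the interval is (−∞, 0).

With y'=λy (z=hλ):
  k1=λy_n ⇒ h·k1=z·y_n;  k2=λ(1+3/4z)y_n ⇒ h·k2=z(1+3/4z)y_n
  y_{n+1}/y_n = 1 + 1/8z + 7/8z(1+3/4z) = 1 + z + 21/32z²
  so R(z) = 1 + z + 21/32z².

Solve |R(x)|<1 on ℝ⁻.
x=-1.03: |R|=0.6662
R=1: x+21/32x²=0 ⇒ x=−32/21=-1.5238; min R=1−1/(4·21/32)=0.6190>−1
Confirm numerically:
  x=-1.344: |R|=0.84141 <1
  x=-1.145: |R|=0.71536 <1
  x=-1.038: |R|=0.66907 <1
  x=-2.053: |R|=1.71297 >1
  x=-1.731: |R|=1.23536 >1
Interval (-1.5238, 0).

z∈(-1.5238,0).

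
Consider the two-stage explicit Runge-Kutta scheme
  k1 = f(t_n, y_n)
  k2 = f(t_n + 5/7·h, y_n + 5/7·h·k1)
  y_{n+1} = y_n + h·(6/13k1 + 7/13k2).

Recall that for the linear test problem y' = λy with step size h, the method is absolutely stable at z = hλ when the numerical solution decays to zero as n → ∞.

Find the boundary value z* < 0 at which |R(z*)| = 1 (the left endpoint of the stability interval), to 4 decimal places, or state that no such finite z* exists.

z* = -2.6000.

Test eqn y'=λy, z=hλ:
  k1=λy_n ⇒ h·k1=z·y_n;  k2=λ(1+5/7z)y_n ⇒ h·k2=z(1+5/7z)y_n
  y_{n+1}/y_n = 1 + 6/13z + 7/13z(1+5/7z) = 1 + z + 5/13z²
  so R(z) = 1 + z + 5/13z².

Boundary: |R(x)|=1, x<0.
x=-1.22: |R|=0.3525
R=1: x+5/13x²=0 ⇒ x=−13/5=-2.6000; min R=1−1/(4·5/13)=0.3500>−1
Confirm numerically:
  x=-2.471: |R|=0.87740 <1
  x=-2.291: |R|=0.72772 <1
  x=-1.843: |R|=0.46340 <1
  x=-1.310: |R|=0.35004 <1
  x=-3.175: |R|=1.70216 >1
  x=-3.079: |R|=1.56725 >1
  x=-2.981: |R|=1.43683 >1
So |R|<1 on (-2.6000, 0).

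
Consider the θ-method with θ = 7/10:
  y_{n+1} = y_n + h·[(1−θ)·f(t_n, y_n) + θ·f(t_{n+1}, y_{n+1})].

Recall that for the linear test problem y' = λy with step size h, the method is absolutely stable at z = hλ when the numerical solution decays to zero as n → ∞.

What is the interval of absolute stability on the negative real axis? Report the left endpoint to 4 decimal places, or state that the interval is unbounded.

Test eqn y'=λy, z=hλ:
  y_{n+1} = y_n + z·[3/10·y_n + 7/10·y_{n+1}] ⇒ (1 − 7/10z)y_{n+1} = (1 + 3/10z)y_n
  so R(z) = (1 + 3/10z)/(1 − 7/10z).

Solve |R(x)|<1 on ℝ⁻.
x=-0.35: |R|=0.7189
x=-2: |R|=0.1667
x=-10: |R|=0.2500
x=-100: |R|=0.4085
θ=7/10≥1/2 ⇒ |1+3/10x|<|1−7/10x| ∀x<0 ⇒ stable on all of ℝ⁻.

interval (−∞, 0).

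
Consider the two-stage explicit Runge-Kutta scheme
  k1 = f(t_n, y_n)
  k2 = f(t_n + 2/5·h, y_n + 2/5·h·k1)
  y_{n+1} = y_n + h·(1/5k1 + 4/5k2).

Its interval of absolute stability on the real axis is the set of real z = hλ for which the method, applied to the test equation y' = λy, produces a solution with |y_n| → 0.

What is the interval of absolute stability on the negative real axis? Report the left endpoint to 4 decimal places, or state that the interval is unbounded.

On y'=λy, z=hλ:
  k1=λy_n ⇒ h·k1=z·y_n;  k2=λ(1+2/5z)y_n ⇒ h·k2=z(1+2/5z)y_n
  y_{n+1}/y_n = 1 + 1/5z + 4/5z(1+2/5z) = 1 + z + 8/25z²
  Hence R(z) = 1 + z + 8/25z².

Need |R(x)|<1, x<0.
x=-1.47: |R|=0.2215
R=1: x+8/25x²=0 ⇒ x=−25/8=-3.1250; min R=1−1/(4·8/25)=0.2188>−1
Confirm numerically:
  x=-3.042: |R|=0.91920 <1
  x=-2.799: |R|=0.70801 <1
  x=-1.421: |R|=0.22516 <1
  x=-3.495: |R|=1.41381 >1
  x=-3.428: |R|=1.33238 >1
So |R|<1 on (-3.1250, 0).

(-3.1250, 0).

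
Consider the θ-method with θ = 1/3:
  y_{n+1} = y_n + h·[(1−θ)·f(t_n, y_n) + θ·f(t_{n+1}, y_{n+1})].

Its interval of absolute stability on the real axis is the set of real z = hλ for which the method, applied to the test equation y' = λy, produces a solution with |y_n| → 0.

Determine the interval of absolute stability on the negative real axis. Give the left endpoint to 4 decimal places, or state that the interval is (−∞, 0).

(-6.0000, 0).

Test eqn y'=λy, z=hλ:
  y_{n+1} = y_n + z·[2/3·y_n + 1/3·y_{n+1}] ⇒ (1 − 1/3z)y_{n+1} = (1 + 2/3z)y_n
  ⇒ R(z) = (1 + 2/3z)/(1 − 1/3z).

Find x<0 with |R(x)|<1.
x=-1.48: |R|=0.0089
R=−1: 1+2/3x = −1+1/3x ⇒ -1/3x=2 ⇒ x=2/(-1/3)=-6.0000
Confirm numerically:
  x=-5.003: |R|=0.87542 <1
  x=-4.894: |R|=0.85989 <1
  x=-4.835: |R|=0.85131 <1
  x=-3.378: |R|=0.58890 <1
  x=-6.431: |R|=1.04570 >1
  x=-6.192: |R|=1.02089 >1
Stable set (-6.0000, 0).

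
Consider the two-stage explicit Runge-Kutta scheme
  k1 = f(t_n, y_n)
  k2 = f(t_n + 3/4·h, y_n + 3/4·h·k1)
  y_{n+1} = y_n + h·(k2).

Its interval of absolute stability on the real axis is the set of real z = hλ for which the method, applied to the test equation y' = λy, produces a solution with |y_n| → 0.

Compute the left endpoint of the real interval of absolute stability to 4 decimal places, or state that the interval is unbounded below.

Test eqn y'=λy, z=hλ:
  k1=λy_n ⇒ h·k1=z·y_n;  k2=λ(1+3/4z)y_n ⇒ h·k2=z(1+3/4z)y_n
  y_{n+1}/y_n = 1 + z(1+3/4z) = 1 + z + 3/4z²
  ⇒ R(z) = 1 + z + 3/4z².

Need |R(x)|<1, x<0.
x=-0.89: |R|=0.7041
R=1: x+3/4x²=0 ⇒ x=−4/3=-1.3333; min R=1−1/(4·3/4)=0.6667>−1
Confirm numerically:
  x=-1.250: |R|=0.92188 <1
  x=-1.172: |R|=0.85819 <1
  x=-1.062: |R|=0.78388 <1
  x=-0.924: |R|=0.71633 <1
  x=-1.689: |R|=1.45054 >1
  x=-1.676: |R|=1.43073 >1
  x=-1.644: |R|=1.38305 >1
So |R|<1 on (-1.3333, 0).

left endpoint -1.3333.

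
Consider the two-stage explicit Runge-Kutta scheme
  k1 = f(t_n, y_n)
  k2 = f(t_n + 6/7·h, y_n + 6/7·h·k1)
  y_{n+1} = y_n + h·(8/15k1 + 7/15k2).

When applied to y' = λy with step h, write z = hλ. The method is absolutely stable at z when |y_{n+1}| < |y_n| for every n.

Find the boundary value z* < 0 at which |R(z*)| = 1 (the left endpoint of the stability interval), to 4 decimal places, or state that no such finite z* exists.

With y'=λy (z=hλ):
  k1=λy_n ⇒ h·k1=z·y_n;  k2=λ(1+6/7z)y_n ⇒ h·k2=z(1+6/7z)y_n
  y_{n+1}/y_n = 1 + 8/15z + 7/15z(1+6/7z) = 1 + z + 2/5z²
  Hence R(z) = 1 + z + 2/5z².

Need |R(x)|<1, x<0.
x=-1.27: |R|=0.3752
R=1: x+2/5x²=0 ⇒ x=−5/2=-2.5000; min R=1−1/(4·2/5)=0.3750>−1
Confirm numerically:
  x=-2.237: |R|=0.76467 <1
  x=-2.133: |R|=0.68688 <1
  x=-1.717: |R|=0.46224 <1
  x=-1.521: |R|=0.40438 <1
  x=-2.984: |R|=1.57770 >1
  x=-2.815: |R|=1.35469 >1
  x=-2.641: |R|=1.14895 >1
Stable set (-2.5000, 0).

left endpoint -2.5000.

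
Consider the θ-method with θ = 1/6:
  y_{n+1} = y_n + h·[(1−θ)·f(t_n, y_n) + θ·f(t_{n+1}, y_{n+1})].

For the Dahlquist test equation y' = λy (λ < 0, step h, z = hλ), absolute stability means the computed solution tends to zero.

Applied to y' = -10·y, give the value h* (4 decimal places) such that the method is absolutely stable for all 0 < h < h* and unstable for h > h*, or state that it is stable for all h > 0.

On y'=λy, z=hλ:
  y_{n+1} = y_n + z·[5/6·y_n + 1/6·y_{n+1}] ⇒ (1 − 1/6z)y_{n+1} = (1 + 5/6z)y_n
  ⇒ R(z) = (1 + 5/6z)/(1 − 1/6z).

Solve |R(x)|<1 on ℝ⁻.
x=-0.35: |R|=0.6693
R=−1: 1+5/6x = −1+1/6x ⇒ -2/3x=2 ⇒ x=2/(-2/3)=-3.0000
Confirm numerically:
  x=-2.431: |R|=0.73004 <1
  x=-1.270: |R|=0.04814 <1
  x=-1.222: |R|=0.01523 <1
  x=-3.248: |R|=1.10727 >1
  x=-3.135: |R|=1.05911 >1
Interval (-3.0000, 0).

(-3.0000,0); λ=-10 ⇒ h* = (3)/10 = 0.3000.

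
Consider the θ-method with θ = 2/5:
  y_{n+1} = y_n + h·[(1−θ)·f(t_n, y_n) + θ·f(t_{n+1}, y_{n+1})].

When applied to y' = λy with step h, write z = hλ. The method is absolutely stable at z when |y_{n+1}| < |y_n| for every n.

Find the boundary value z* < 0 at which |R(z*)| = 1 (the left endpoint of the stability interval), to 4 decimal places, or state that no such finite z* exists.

left endpoint -10.0000.

With y'=λy (z=hλ):
  y_{n+1} = y_n + z·[3/5·y_n + 2/5·y_{n+1}] ⇒ (1 − 2/5z)y_{n+1} = (1 + 3/5z)y_n
  ⇒ R(z) = (1 + 3/5z)/(1 − 2/5z).

Boundary: |R(x)|=1, x<0.
x=-1.27: |R|=0.1578
R=−1: 1+3/5x = −1+2/5x ⇒ -1/5x=2 ⇒ x=2/(-1/5)=-10.0000
Confirm numerically:
  x=-8.448: |R|=0.92912 <1
  x=-7.219: |R|=0.85693 <1
  x=-5.377: |R|=0.70655 <1
  x=-10.494: |R|=1.01901 >1
  x=-10.469: |R|=1.01808 >1
So |R|<1 on (-10.0000, 0).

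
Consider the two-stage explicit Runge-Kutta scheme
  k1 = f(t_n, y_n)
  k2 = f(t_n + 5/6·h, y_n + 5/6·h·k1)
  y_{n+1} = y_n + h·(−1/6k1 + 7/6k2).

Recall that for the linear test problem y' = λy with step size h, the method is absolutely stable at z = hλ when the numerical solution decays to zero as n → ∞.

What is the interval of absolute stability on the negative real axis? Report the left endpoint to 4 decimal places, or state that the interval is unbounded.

Set f=λy, z=hλ:
  k1=λy_n ⇒ h·k1=z·y_n;  k2=λ(1+5/6z)y_n ⇒ h·k2=z(1+5/6z)y_n
  y_{n+1}/y_n = 1 − 1/6z + 7/6z(1+5/6z) = 1 + z + 35/36z²
  R(z) = 1 + z + 35/36z².

Boundary: |R(x)|=1, x<0.
x=-1.71: |R|=2.1329
R=1: x+35/36x²=0 ⇒ x=−36/35=-1.0286; min R=1−1/(4·35/36)=0.7429>−1
Confirm numerically:
  x=-0.944: |R|=0.92238 <1
  x=-0.535: |R|=0.74327 <1
  x=-0.529: |R|=0.74307 <1
  x=-0.485: |R|=0.74369 <1
  x=-1.263: |R|=1.28786 >1
  x=-1.091: |R|=1.06622 >1
Interval (-1.0286, 0).

z∈(-1.0286,0).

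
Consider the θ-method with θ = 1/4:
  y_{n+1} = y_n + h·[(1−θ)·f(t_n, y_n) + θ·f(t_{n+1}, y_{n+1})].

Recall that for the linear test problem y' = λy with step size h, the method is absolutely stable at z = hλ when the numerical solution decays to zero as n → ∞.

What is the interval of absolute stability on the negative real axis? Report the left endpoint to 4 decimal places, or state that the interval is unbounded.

(-4.0000, 0).

Set f=λy, z=hλ:
  y_{n+1} = y_n + z·[3/4·y_n + 1/4·y_{n+1}] ⇒ (1 − 1/4z)y_{n+1} = (1 + 3/4z)y_n
  Hence R(z) = (1 + 3/4z)/(1 − 1/4z).

Solve |R(x)|<1 on ℝ⁻.
x=-1.59: |R|=0.1377
R=−1: 1+3/4x = −1+1/4x ⇒ -1/2x=2 ⇒ x=2/(-1/2)=-4.0000
Confirm numerically:
  x=-3.951: |R|=0.98767 <1
  x=-3.616: |R|=0.89916 <1
  x=-2.701: |R|=0.61230 <1
  x=-2.006: |R|=0.33600 <1
  x=-4.442: |R|=1.10471 >1
  x=-4.388: |R|=1.09251 >1
  x=-4.100: |R|=1.02469 >1
Stable set (-4.0000, 0).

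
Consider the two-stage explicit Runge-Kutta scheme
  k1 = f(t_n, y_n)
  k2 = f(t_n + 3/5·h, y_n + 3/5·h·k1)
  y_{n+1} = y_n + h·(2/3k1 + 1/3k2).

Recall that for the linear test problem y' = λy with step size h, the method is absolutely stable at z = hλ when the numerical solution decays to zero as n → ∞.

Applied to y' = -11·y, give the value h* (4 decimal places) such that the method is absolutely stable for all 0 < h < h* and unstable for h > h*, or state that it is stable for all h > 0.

Set f=λy, z=hλ:
  k1=λy_n ⇒ h·k1=z·y_n;  k2=λ(1+3/5z)y_n ⇒ h·k2=z(1+3/5z)y_n
  y_{n+1}/y_n = 1 + 2/3z + 1/3z(1+3/5z) = 1 + z + 1/5z²
  so R(z) = 1 + z + 1/5z².

Solve |R(x)|<1 on ℝ⁻.
x=-1.41: |R|=0.0124
R=1: x+1/5x²=0 ⇒ x=−5=-5.0000; min R=1−1/(4·1/5)=-0.2500>−1
Confirm numerically:
  x=-4.857: |R|=0.86109 <1
  x=-3.847: |R|=0.11288 <1
  x=-2.941: |R|=0.21110 <1
  x=-5.598: |R|=1.66952 >1
  x=-5.561: |R|=1.62394 >1
  x=-5.325: |R|=1.34613 >1
Interval (-5.0000, 0).

(-5.0000,0); λ=-11 ⇒ h* = (5)/11 = 0.4545.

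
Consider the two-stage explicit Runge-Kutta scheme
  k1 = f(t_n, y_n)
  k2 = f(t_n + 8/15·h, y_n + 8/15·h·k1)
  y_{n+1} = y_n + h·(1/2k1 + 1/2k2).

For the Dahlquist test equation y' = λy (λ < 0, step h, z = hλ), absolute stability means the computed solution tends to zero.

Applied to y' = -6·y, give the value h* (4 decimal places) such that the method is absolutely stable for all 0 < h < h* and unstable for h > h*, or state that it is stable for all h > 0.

Test eqn y'=λy, z=hλ:
  k1=λy_n ⇒ h·k1=z·y_n;  k2=λ(1+8/15z)y_n ⇒ h·k2=z(1+8/15z)y_n
  y_{n+1}/y_n = 1 + 1/2z + 1/2z(1+8/15z) = 1 + z + 4/15z²
  R(z) = 1 + z + 4/15z².

Find x<0 with |R(x)|<1.
x=-0.81: |R|=0.3650
R=1: x+4/15x²=0 ⇒ x=−15/4=-3.7500; min R=1−1/(4·4/15)=0.0625>−1
Confirm numerically:
  x=-3.725: |R|=0.97517 <1
  x=-2.551: |R|=0.18436 <1
  x=-1.732: |R|=0.06795 <1
  x=-4.064: |R|=1.34029 >1
  x=-4.047: |R|=1.32052 >1
  x=-4.005: |R|=1.27234 >1
Interval (-3.7500, 0).

(-3.7500,0); λ=-6 ⇒ h* = (15/4)/6 = 0.6250.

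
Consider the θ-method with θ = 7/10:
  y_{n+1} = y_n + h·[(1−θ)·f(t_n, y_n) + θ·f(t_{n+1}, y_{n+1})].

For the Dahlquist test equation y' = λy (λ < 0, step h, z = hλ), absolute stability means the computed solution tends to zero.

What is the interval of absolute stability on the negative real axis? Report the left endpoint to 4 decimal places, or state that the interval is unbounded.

On y'=λy, z=hλ:
  y_{n+1} = y_n + z·[3/10·y_n + 7/10·y_{n+1}] ⇒ (1 − 7/10z)y_{n+1} = (1 + 3/10z)y_n
  ⇒ R(z) = (1 + 3/10z)/(1 − 7/10z).

Boundary: |R(x)|=1, x<0.
x=-1.36: |R|=0.3033
x=-2: |R|=0.1667
x=-10: |R|=0.2500
x=-100: |R|=0.4085
θ=7/10≥1/2 ⇒ |1+3/10x|<|1−7/10x| ∀x<0 ⇒ interval (−∞,0).

interval (−∞, 0).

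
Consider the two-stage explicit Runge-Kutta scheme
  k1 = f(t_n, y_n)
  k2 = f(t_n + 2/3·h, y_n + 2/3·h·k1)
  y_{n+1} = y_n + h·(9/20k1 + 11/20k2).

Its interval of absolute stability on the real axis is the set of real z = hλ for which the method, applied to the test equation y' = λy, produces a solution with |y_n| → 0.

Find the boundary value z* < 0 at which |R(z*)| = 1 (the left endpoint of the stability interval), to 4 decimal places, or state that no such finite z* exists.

left endpoint -2.7273.

On y'=λy, z=hλ:
  k1=λy_n ⇒ h·k1=z·y_n;  k2=λ(1+2/3z)y_n ⇒ h·k2=z(1+2/3z)y_n
  y_{n+1}/y_n = 1 + 9/20z + 11/20z(1+2/3z) = 1 + z + 11/30z²
  ⇒ R(z) = 1 + z + 11/30z².

Solve |R(x)|<1 on ℝ⁻.
x=-1.61: |R|=0.3404
R=1: x+11/30x²=0 ⇒ x=−30/11=-2.7273; min R=1−1/(4·11/30)=0.3182>−1
Confirm numerically:
  x=-2.293: |R|=0.63488 <1
  x=-2.097: |R|=0.51538 <1
  x=-1.294: |R|=0.31996 <1
  x=-3.069: |R|=1.38455 >1
  x=-2.972: |R|=1.26669 >1
  x=-2.796: |R|=1.07046 >1
Interval (-2.7273, 0).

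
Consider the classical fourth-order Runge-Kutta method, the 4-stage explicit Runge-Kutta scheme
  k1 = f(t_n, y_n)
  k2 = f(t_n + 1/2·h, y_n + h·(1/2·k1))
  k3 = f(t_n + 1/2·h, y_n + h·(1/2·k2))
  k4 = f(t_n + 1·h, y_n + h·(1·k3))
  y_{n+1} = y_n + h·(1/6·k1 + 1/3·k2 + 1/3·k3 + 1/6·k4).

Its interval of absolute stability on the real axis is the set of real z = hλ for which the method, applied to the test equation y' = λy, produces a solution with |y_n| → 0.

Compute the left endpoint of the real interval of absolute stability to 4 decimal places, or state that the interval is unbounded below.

Set f=λy, z=hλ:
  order 4, 4-stage ⇒ R(z)=1+z+z^2/2+z^3/6+z^4/24
  (e.g. R(-0.37)=0.69079, |R|=0.69079)

Solve |R(x)|<1 on ℝ⁻.
x=-0.37: |R|=0.6908
|R(-2.81)|=1.0379 |R(-1.8)|=0.2854 |R(-0.69)|=0.5027
Bisect:
  x_lo=-3.6235 |R|=3.1948  x_hi=-0.0816 |R|=0.9217
  mid=-1.85252 |R|=0.29453 →hi
  mid=-2.73799 |R|=0.93099 →hi
  mid=-3.18072 |R|=1.77927 →lo
  mid=-2.95935 |R|=1.29575 →lo
  mid=-2.84867 |R|=1.09983 →lo
  mid=-2.79333 |R|=1.01218 →lo
  mid=-2.76566 |R|=0.97079 →hi
  mid=-2.77949 |R|=0.99129 →hi
  mid=-2.78641 |R|=1.00168 →lo
  ...
  [-2.78533,-2.78511] ⇒ x*=-2.7853
Stable set (-2.7853, 0).

left endpoint -2.7853.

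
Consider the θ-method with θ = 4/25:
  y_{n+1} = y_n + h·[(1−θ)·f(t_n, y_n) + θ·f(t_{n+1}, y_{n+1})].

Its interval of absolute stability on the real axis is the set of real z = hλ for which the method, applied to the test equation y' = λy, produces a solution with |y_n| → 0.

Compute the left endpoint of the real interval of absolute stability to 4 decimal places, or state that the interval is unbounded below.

z* = -2.9412.

Set f=λy, z=hλ:
  y_{n+1} = y_n + z·[21/25·y_n + 4/25·y_{n+1}] ⇒ (1 − 4/25z)y_{n+1} = (1 + 21/25z)y_n
  ⇒ R(z) = (1 + 21/25z)/(1 − 4/25z).

Solve |R(x)|<1 on ℝ⁻.
x=-0.78: |R|=0.3065
R=−1: 1+21/25x = −1+4/25x ⇒ -17/25x=2 ⇒ x=2/(-17/25)=-2.9412
Confirm numerically:
  x=-2.094: |R|=0.56849 <1
  x=-1.461: |R|=0.18418 <1
  x=-1.210: |R|=0.01374 <1
  x=-3.312: |R|=1.16482 >1
  x=-3.137: |R|=1.08866 >1
Interval (-2.9412, 0).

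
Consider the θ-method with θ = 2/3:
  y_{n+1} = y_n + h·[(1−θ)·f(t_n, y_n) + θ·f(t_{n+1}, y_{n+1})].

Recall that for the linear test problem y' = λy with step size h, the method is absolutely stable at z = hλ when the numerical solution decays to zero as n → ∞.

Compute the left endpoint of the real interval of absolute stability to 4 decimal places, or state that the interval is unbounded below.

(−∞, 0) — no finite endpoint.

Test eqn y'=λy, z=hλ:
  y_{n+1} = y_n + z·[1/3·y_n + 2/3·y_{n+1}] ⇒ (1 − 2/3z)y_{n+1} = (1 + 1/3z)y_n
  so R(z) = (1 + 1/3z)/(1 − 2/3z).

Need |R(x)|<1, x<0.
x=-0.49: |R|=0.6307
x=-2: |R|=0.1429
x=-10: |R|=0.3043
x=-100: |R|=0.4778
θ=2/3≥1/2 ⇒ |1+1/3x|<|1−2/3x| ∀x<0 ⇒ stable on all of ℝ⁻.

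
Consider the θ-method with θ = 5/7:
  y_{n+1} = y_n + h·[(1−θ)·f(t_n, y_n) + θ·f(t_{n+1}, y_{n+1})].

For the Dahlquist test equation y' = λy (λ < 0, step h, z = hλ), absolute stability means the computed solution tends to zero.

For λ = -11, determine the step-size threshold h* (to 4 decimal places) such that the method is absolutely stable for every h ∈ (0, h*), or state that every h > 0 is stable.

interval (−∞, 0). Any h>0 works for λ=-11.

Set f=λy, z=hλ:
  y_{n+1} = y_n + z·[2/7·y_n + 5/7·y_{n+1}] ⇒ (1 − 5/7z)y_{n+1} = (1 + 2/7z)y_n
  so R(z) = (1 + 2/7z)/(1 − 5/7z).

Boundary: |R(x)|=1, x<0.
x=-1.01: |R|=0.4133
x=-2: |R|=0.1765
x=-10: |R|=0.2281
x=-100: |R|=0.3807
θ=5/7≥1/2 ⇒ |1+2/7x|<|1−5/7x| ∀x<0 ⇒ unbounded interval.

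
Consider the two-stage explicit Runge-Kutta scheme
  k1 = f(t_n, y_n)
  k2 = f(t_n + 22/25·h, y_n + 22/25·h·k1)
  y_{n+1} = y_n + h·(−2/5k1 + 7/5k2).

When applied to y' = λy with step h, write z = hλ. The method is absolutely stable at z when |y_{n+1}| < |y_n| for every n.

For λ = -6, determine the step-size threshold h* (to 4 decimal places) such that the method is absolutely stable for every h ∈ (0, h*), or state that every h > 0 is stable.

Set f=λy, z=hλ:
  k1=λy_n ⇒ h·k1=z·y_n;  k2=λ(1+22/25z)y_n ⇒ h·k2=z(1+22/25z)y_n
  y_{n+1}/y_n = 1 − 2/5z + 7/5z(1+22/25z) = 1 + z + 154/125z²
  Hence R(z) = 1 + z + 154/125z².

Need |R(x)|<1, x<0.
x=-0.52: |R|=0.8131
R=1: x+154/125x²=0 ⇒ x=−125/154=-0.8117; min R=1−1/(4·154/125)=0.7971>−1
Confirm numerically:
  x=-0.547: |R|=0.82163 <1
  x=-0.531: |R|=0.81638 <1
  x=-0.488: |R|=0.80539 <1
  x=-0.408: |R|=0.79708 <1
  x=-1.342: |R|=1.87679 >1
  x=-1.056: |R|=1.31785 >1
  x=-0.936: |R|=1.14335 >1
So |R|<1 on (-0.8117, 0).

(-0.8117,0); λ=-6 ⇒ h* = (125/154)/6 = 0.1353.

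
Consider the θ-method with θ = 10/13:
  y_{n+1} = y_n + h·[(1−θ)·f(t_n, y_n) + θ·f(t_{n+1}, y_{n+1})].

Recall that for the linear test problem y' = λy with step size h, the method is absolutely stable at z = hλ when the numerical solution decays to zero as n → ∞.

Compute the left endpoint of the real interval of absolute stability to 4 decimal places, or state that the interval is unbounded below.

On y'=λy, z=hλ:
  y_{n+1} = y_n + z·[3/13·y_n + 10/13·y_{n+1}] ⇒ (1 − 10/13z)y_{n+1} = (1 + 3/13z)y_n
  Hence R(z) = (1 + 3/13z)/(1 − 10/13z).

Boundary: |R(x)|=1, x<0.
x=-0.73: |R|=0.5325
x=-2: |R|=0.2121
x=-10: |R|=0.1504
x=-100: |R|=0.2833
θ=10/13≥1/2 ⇒ |1+3/13x|<|1−10/13x| ∀x<0 ⇒ interval (−∞,0).

(−∞, 0) — no finite endpoint.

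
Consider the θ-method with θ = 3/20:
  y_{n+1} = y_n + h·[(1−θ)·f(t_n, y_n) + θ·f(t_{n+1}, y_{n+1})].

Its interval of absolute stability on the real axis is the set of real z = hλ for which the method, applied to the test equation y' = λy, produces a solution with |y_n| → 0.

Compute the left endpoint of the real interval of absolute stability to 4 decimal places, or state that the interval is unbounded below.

z* = -2.8571.

Set f=λy, z=hλ:
  y_{n+1} = y_n + z·[17/20·y_n + 3/20·y_{n+1}] ⇒ (1 − 3/20z)y_{n+1} = (1 + 17/20z)y_n
  R(z) = (1 + 17/20z)/(1 − 3/20z).

Boundary: |R(x)|=1, x<0.
x=-0.46: |R|=0.5697
R=−1: 1+17/20x = −1+3/20x ⇒ -7/10x=2 ⇒ x=2/(-7/10)=-2.8571
Confirm numerically:
  x=-2.706: |R|=0.92475 <1
  x=-2.583: |R|=0.86169 <1
  x=-2.367: |R|=0.74680 <1
  x=-2.194: |R|=0.65074 <1
  x=-3.146: |R|=1.13737 >1
  x=-3.010: |R|=1.07372 >1
So |R|<1 on (-2.8571, 0).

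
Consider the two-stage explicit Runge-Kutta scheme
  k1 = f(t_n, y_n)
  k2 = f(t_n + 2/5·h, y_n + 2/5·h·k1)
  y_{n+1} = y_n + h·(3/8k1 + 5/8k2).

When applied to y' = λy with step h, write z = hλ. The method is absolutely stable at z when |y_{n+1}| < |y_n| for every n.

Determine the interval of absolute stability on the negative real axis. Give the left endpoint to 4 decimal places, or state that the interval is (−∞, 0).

With y'=λy (z=hλ):
  k1=λy_n ⇒ h·k1=z·y_n;  k2=λ(1+2/5z)y_n ⇒ h·k2=z(1+2/5z)y_n
  y_{n+1}/y_n = 1 + 3/8z + 5/8z(1+2/5z) = 1 + z + 1/4z²
  Hence R(z) = 1 + z + 1/4z².

Need |R(x)|<1, x<0.
x=-1.79: |R|=0.0110
R=1: x+1/4x²=0 ⇒ x=−4=-4.0000; min R=1−1/(4·1/4)=0.0000>−1
Confirm numerically:
  x=-3.896: |R|=0.89870 <1
  x=-3.800: |R|=0.81000 <1
  x=-1.936: |R|=0.00102 <1
  x=-4.520: |R|=1.58760 >1
  x=-4.346: |R|=1.37593 >1
  x=-4.182: |R|=1.19028 >1
Stable set (-4.0000, 0).

(-4.0000, 0).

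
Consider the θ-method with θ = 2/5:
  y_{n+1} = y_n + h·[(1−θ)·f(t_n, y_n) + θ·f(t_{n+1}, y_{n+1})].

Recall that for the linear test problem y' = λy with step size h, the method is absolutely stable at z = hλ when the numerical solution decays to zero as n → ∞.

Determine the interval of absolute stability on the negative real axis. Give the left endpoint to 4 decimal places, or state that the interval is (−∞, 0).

z∈(-10.0000,0).

On y'=λy, z=hλ:
  y_{n+1} = y_n + z·[3/5·y_n + 2/5·y_{n+1}] ⇒ (1 − 2/5z)y_{n+1} = (1 + 3/5z)y_n
  Hence R(z) = (1 + 3/5z)/(1 − 2/5z).

Need |R(x)|<1, x<0.
x=-0.47: |R|=0.6044
R=−1: 1+3/5x = −1+2/5x ⇒ -1/5x=2 ⇒ x=2/(-1/5)=-10.0000
Confirm numerically:
  x=-6.599: |R|=0.81311 <1
  x=-4.739: |R|=0.63662 <1
  x=-4.266: |R|=0.57626 <1
  x=-10.424: |R|=1.01640 >1
  x=-10.186: |R|=1.00733 >1
So |R|<1 on (-10.0000, 0).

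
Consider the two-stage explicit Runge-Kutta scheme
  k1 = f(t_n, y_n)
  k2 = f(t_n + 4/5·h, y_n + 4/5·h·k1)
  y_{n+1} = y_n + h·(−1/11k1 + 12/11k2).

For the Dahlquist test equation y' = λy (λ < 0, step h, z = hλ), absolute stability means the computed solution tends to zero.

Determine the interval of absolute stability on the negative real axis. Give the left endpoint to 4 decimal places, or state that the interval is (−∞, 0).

On y'=λy, z=hλ:
  k1=λy_n ⇒ h·k1=z·y_n;  k2=λ(1+4/5z)y_n ⇒ h·k2=z(1+4/5z)y_n
  y_{n+1}/y_n = 1 − 1/11z + 12/11z(1+4/5z) = 1 + z + 48/55z²
  ⇒ R(z) = 1 + z + 48/55z².

Boundary: |R(x)|=1, x<0.
x=-0.75: |R|=0.7409
R=1: x+48/55x²=0 ⇒ x=−55/48=-1.1458; min R=1−1/(4·48/55)=0.7135>−1
Confirm numerically:
  x=-0.987: |R|=0.86318 <1
  x=-0.786: |R|=0.75317 <1
  x=-0.571: |R|=0.71354 <1
  x=-0.547: |R|=0.71413 <1
  x=-1.562: |R|=1.56732 >1
  x=-1.534: |R|=1.51966 >1
  x=-1.175: |R|=1.02991 >1
So |R|<1 on (-1.1458, 0).

(-1.1458, 0).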